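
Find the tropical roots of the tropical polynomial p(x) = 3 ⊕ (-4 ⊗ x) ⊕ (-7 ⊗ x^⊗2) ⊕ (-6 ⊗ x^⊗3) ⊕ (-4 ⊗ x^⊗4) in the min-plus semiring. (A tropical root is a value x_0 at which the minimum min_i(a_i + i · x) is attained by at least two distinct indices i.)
Roots: {-2, -1, 3, 7}

Each tropical root is a break point of the lower envelope of the lines y = a_i + i · x (there are 5 lines, with slopes 0, 1, ..., 4). Only the lines that attain the minimum somewhere contribute to roots; other lines are dominated. Here the surviving (envelope) indices are i = 4, i = 3, i = 2, i = 1, i = 0.
Intersections between consecutive envelope lines give the roots: for adjacent envelope indices i < j the intersection is x = (a_i − a_j) / (j − i). Reading off the sorted break points: {-2, -1, 3, 7}.
Verification: at each break x_0, at least two indices attain the minimum of min_i(a_i + i · x_0).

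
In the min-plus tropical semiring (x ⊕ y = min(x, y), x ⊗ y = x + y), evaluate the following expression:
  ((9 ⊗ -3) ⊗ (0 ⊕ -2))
((9 ⊗ -3) ⊗ (0 ⊕ -2)) = 4

Expand innermost to outermost. Recall ⊕ takes the minimum of its arguments and ⊗ takes their sum. Working out the expression ((9 ⊗ -3) ⊗ (0 ⊕ -2)) gives 4.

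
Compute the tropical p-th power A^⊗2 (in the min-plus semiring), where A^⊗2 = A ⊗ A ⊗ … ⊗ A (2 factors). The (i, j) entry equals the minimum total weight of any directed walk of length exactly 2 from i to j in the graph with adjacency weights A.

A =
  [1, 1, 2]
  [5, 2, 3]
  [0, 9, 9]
A^⊗2 =
  [2, 2, 3]
  [3, 4, 5]
  [1, 1, 2]

Each entry (A^⊗2)_ij equals the minimum over all length-2 walks i = v_0 → v_1 → … → v_2 = j of Σ_t A[v_t][v_{t+1}]. For example, for (i, j) = (0, 2) we minimise over 3 possible intermediate vertex sequences; the minimum is 3, attained along the walk 0 → 0 → 2.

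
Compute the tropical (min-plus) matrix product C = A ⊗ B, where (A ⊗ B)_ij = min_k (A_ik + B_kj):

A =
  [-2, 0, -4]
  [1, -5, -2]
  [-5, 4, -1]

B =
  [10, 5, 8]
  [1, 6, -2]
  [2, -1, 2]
A ⊗ B =
  [-2, -5, -2]
  [-4, -3, -7]
  [1, -2, 1]

Apply the min-plus product entry-by-entry:
  C[0][0] = min over k of (A[0][0] + B[0][0] = -2 + 10 = 8, A[0][1] + B[1][0] = 0 + 1 = 1, A[0][2] + B[2][0] = -4 + 2 = -2) = -2 (attained at k = 2)
  C[0][1] = min over k of (A[0][0] + B[0][1] = -2 + 5 = 3, A[0][1] + B[1][1] = 0 + 6 = 6, A[0][2] + B[2][1] = -4 + -1 = -5) = -5 (attained at k = 2)
  C[0][2] = min over k of (A[0][0] + B[0][2] = -2 + 8 = 6, A[0][1] + B[1][2] = 0 + -2 = -2, A[0][2] + B[2][2] = -4 + 2 = -2) = -2 (attained at k = 1)
  C[1][0] = min over k of (A[1][0] + B[0][0] = 1 + 10 = 11, A[1][1] + B[1][0] = -5 + 1 = -4, A[1][2] + B[2][0] = -2 + 2 = 0) = -4 (attained at k = 1)
  C[1][1] = min over k of (A[1][0] + B[0][1] = 1 + 5 = 6, A[1][1] + B[1][1] = -5 + 6 = 1, A[1][2] + B[2][1] = -2 + -1 = -3) = -3 (attained at k = 2)
  C[1][2] = min over k of (A[1][0] + B[0][2] = 1 + 8 = 9, A[1][1] + B[1][2] = -5 + -2 = -7, A[1][2] + B[2][2] = -2 + 2 = 0) = -7 (attained at k = 1)
  C[2][0] = min over k of (A[2][0] + B[0][0] = -5 + 10 = 5, A[2][1] + B[1][0] = 4 + 1 = 5, A[2][2] + B[2][0] = -1 + 2 = 1) = 1 (attained at k = 2)
  C[2][1] = min over k of (A[2][0] + B[0][1] = -5 + 5 = 0, A[2][1] + B[1][1] = 4 + 6 = 10, A[2][2] + B[2][1] = -1 + -1 = -2) = -2 (attained at k = 2)
  C[2][2] = min over k of (A[2][0] + B[0][2] = -5 + 8 = 3, A[2][1] + B[1][2] = 4 + -2 = 2, A[2][2] + B[2][2] = -1 + 2 = 1) = 1 (attained at k = 2)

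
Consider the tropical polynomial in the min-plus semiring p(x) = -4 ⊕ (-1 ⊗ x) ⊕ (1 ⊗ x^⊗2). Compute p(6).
p(6) = -4

A tropical monomial a ⊗ x^⊗i evaluates to a + i · x. Evaluating each term at x = 6:
  Term 0 contributes -4 + 0 · 6 = -4
  Term 1 contributes -1 + 1 · 6 = 5
  Term 2 contributes 1 + 2 · 6 = 13
p(6) = ⊕ of these = min[-4, 5, 13] = -4.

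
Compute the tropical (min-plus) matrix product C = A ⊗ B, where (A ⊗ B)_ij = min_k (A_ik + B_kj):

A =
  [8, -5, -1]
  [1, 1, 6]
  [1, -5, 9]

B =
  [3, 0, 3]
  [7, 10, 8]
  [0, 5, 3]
A ⊗ B =
  [-1, 4, 2]
  [4, 1, 4]
  [2, 1, 3]

Apply the min-plus product entry-by-entry:
  C[0][0] = min over k of (A[0][0] + B[0][0] = 8 + 3 = 11, A[0][1] + B[1][0] = -5 + 7 = 2, A[0][2] + B[2][0] = -1 + 0 = -1) = -1 (attained at k = 2)
  C[0][1] = min over k of (A[0][0] + B[0][1] = 8 + 0 = 8, A[0][1] + B[1][1] = -5 + 10 = 5, A[0][2] + B[2][1] = -1 + 5 = 4) = 4 (attained at k = 2)
  C[0][2] = min over k of (A[0][0] + B[0][2] = 8 + 3 = 11, A[0][1] + B[1][2] = -5 + 8 = 3, A[0][2] + B[2][2] = -1 + 3 = 2) = 2 (attained at k = 2)
  C[1][0] = min over k of (A[1][0] + B[0][0] = 1 + 3 = 4, A[1][1] + B[1][0] = 1 + 7 = 8, A[1][2] + B[2][0] = 6 + 0 = 6) = 4 (attained at k = 0)
  C[1][1] = min over k of (A[1][0] + B[0][1] = 1 + 0 = 1, A[1][1] + B[1][1] = 1 + 10 = 11, A[1][2] + B[2][1] = 6 + 5 = 11) = 1 (attained at k = 0)
  C[1][2] = min over k of (A[1][0] + B[0][2] = 1 + 3 = 4, A[1][1] + B[1][2] = 1 + 8 = 9, A[1][2] + B[2][2] = 6 + 3 = 9) = 4 (attained at k = 0)
  C[2][0] = min over k of (A[2][0] + B[0][0] = 1 + 3 = 4, A[2][1] + B[1][0] = -5 + 7 = 2, A[2][2] + B[2][0] = 9 + 0 = 9) = 2 (attained at k = 1)
  C[2][1] = min over k of (A[2][0] + B[0][1] = 1 + 0 = 1, A[2][1] + B[1][1] = -5 + 10 = 5, A[2][2] + B[2][1] = 9 + 5 = 14) = 1 (attained at k = 0)
  C[2][2] = min over k of (A[2][0] + B[0][2] = 1 + 3 = 4, A[2][1] + B[1][2] = -5 + 8 = 3, A[2][2] + B[2][2] = 9 + 3 = 12) = 3 (attained at k = 1)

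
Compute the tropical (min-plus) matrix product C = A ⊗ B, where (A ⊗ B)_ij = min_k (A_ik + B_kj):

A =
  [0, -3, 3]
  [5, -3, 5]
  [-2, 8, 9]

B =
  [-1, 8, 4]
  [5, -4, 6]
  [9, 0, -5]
A ⊗ B =
  [-1, -7, -2]
  [2, -7, 0]
  [-3, 4, 2]

Apply the min-plus product entry-by-entry:
  C[0][0] = min over k of (A[0][0] + B[0][0] = 0 + -1 = -1, A[0][1] + B[1][0] = -3 + 5 = 2, A[0][2] + B[2][0] = 3 + 9 = 12) = -1 (attained at k = 0)
  C[0][1] = min over k of (A[0][0] + B[0][1] = 0 + 8 = 8, A[0][1] + B[1][1] = -3 + -4 = -7, A[0][2] + B[2][1] = 3 + 0 = 3) = -7 (attained at k = 1)
  C[0][2] = min over k of (A[0][0] + B[0][2] = 0 + 4 = 4, A[0][1] + B[1][2] = -3 + 6 = 3, A[0][2] + B[2][2] = 3 + -5 = -2) = -2 (attained at k = 2)
  C[1][0] = min over k of (A[1][0] + B[0][0] = 5 + -1 = 4, A[1][1] + B[1][0] = -3 + 5 = 2, A[1][2] + B[2][0] = 5 + 9 = 14) = 2 (attained at k = 1)
  C[1][1] = min over k of (A[1][0] + B[0][1] = 5 + 8 = 13, A[1][1] + B[1][1] = -3 + -4 = -7, A[1][2] + B[2][1] = 5 + 0 = 5) = -7 (attained at k = 1)
  C[1][2] = min over k of (A[1][0] + B[0][2] = 5 + 4 = 9, A[1][1] + B[1][2] = -3 + 6 = 3, A[1][2] + B[2][2] = 5 + -5 = 0) = 0 (attained at k = 2)
  C[2][0] = min over k of (A[2][0] + B[0][0] = -2 + -1 = -3, A[2][1] + B[1][0] = 8 + 5 = 13, A[2][2] + B[2][0] = 9 + 9 = 18) = -3 (attained at k = 0)
  C[2][1] = min over k of (A[2][0] + B[0][1] = -2 + 8 = 6, A[2][1] + B[1][1] = 8 + -4 = 4, A[2][2] + B[2][1] = 9 + 0 = 9) = 4 (attained at k = 1)
  C[2][2] = min over k of (A[2][0] + B[0][2] = -2 + 4 = 2, A[2][1] + B[1][2] = 8 + 6 = 14, A[2][2] + B[2][2] = 9 + -5 = 4) = 2 (attained at k = 0)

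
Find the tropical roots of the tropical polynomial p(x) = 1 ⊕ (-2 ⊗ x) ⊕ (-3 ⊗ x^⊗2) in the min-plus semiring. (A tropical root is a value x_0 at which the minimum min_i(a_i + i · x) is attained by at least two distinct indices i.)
Roots: {1, 3}

Each tropical root is a break point of the lower envelope of the lines y = a_i + i · x (there are 3 lines, with slopes 0, 1, ..., 2). Only the lines that attain the minimum somewhere contribute to roots; other lines are dominated. Here the surviving (envelope) indices are i = 2, i = 1, i = 0.
Intersections between consecutive envelope lines give the roots: for adjacent envelope indices i < j the intersection is x = (a_i − a_j) / (j − i). Reading off the sorted break points: {1, 3}.
Verification: at each break x_0, at least two indices attain the minimum of min_i(a_i + i · x_0).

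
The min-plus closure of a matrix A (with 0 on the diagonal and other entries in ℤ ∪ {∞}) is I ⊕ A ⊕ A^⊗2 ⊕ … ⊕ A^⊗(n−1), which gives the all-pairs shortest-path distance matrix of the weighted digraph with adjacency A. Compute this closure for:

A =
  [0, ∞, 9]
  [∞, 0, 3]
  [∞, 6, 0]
Closure =
  [0, 15, 9]
  [∞, 0, 3]
  [∞, 6, 0]

This is the Floyd-Warshall all-pairs shortest-path computation. For each intermediate vertex k = 0, 1, …, 2, update dist[i][j] ← min(dist[i][j], dist[i][k] + dist[k][j]). The final matrix gives, for each (i, j), the minimum total weight of any directed path from i to j (possibly empty when i = j).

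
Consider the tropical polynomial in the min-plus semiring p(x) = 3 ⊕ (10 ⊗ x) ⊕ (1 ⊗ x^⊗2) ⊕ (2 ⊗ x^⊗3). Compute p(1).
p(1) = 3

A tropical monomial a ⊗ x^⊗i evaluates to a + i · x. Evaluating each term at x = 1:
  Term 0 contributes 3 + 0 · 1 = 3
  Term 1 contributes 10 + 1 · 1 = 11
  Term 2 contributes 1 + 2 · 1 = 3
  Term 3 contributes 2 + 3 · 1 = 5
p(1) = ⊕ of these = min[3, 11, 3, 5] = 3.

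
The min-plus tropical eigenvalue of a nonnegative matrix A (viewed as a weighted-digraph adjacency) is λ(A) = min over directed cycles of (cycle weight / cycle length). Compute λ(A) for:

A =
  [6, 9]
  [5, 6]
λ(A) = 6

Enumerate directed cycles and compute their means (weight / length). Sample:
  cycle 0 → 0: weight = 6, length = 1, mean = 6/1 ≈ 6.000
  cycle 1 → 1: weight = 6, length = 1, mean = 6/1 ≈ 6.000
  cycle 0 → 1 → 0: weight = 14, length = 2, mean = 14/2 ≈ 7.000
  cycle 1 → 0 → 1: weight = 14, length = 2, mean = 14/2 ≈ 7.000
Minimum mean = 6.000, attained e.g. along the cycle 0 → 0 with weight 6 and length 1. So λ(A) = 6/1 = 6.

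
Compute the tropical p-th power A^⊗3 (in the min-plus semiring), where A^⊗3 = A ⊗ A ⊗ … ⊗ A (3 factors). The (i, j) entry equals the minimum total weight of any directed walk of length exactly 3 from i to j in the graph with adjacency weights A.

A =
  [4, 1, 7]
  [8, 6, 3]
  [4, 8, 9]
A^⊗3 =
  [8, 9, 8]
  [11, 8, 12]
  [12, 9, 8]

Each entry (A^⊗3)_ij equals the minimum over all length-3 walks i = v_0 → v_1 → … → v_3 = j of Σ_t A[v_t][v_{t+1}]. For example, for (i, j) = (0, 2) we minimise over 9 possible intermediate vertex sequences; the minimum is 8, attained along the walk 0 → 0 → 1 → 2.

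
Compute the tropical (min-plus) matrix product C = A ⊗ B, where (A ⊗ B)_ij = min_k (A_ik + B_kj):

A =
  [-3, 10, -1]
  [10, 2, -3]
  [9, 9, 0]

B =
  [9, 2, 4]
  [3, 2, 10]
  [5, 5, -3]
A ⊗ B =
  [4, -1, -4]
  [2, 2, -6]
  [5, 5, -3]

Apply the min-plus product entry-by-entry:
  C[0][0] = min over k of (A[0][0] + B[0][0] = -3 + 9 = 6, A[0][1] + B[1][0] = 10 + 3 = 13, A[0][2] + B[2][0] = -1 + 5 = 4) = 4 (attained at k = 2)
  C[0][1] = min over k of (A[0][0] + B[0][1] = -3 + 2 = -1, A[0][1] + B[1][1] = 10 + 2 = 12, A[0][2] + B[2][1] = -1 + 5 = 4) = -1 (attained at k = 0)
  C[0][2] = min over k of (A[0][0] + B[0][2] = -3 + 4 = 1, A[0][1] + B[1][2] = 10 + 10 = 20, A[0][2] + B[2][2] = -1 + -3 = -4) = -4 (attained at k = 2)
  C[1][0] = min over k of (A[1][0] + B[0][0] = 10 + 9 = 19, A[1][1] + B[1][0] = 2 + 3 = 5, A[1][2] + B[2][0] = -3 + 5 = 2) = 2 (attained at k = 2)
  C[1][1] = min over k of (A[1][0] + B[0][1] = 10 + 2 = 12, A[1][1] + B[1][1] = 2 + 2 = 4, A[1][2] + B[2][1] = -3 + 5 = 2) = 2 (attained at k = 2)
  C[1][2] = min over k of (A[1][0] + B[0][2] = 10 + 4 = 14, A[1][1] + B[1][2] = 2 + 10 = 12, A[1][2] + B[2][2] = -3 + -3 = -6) = -6 (attained at k = 2)
  C[2][0] = min over k of (A[2][0] + B[0][0] = 9 + 9 = 18, A[2][1] + B[1][0] = 9 + 3 = 12, A[2][2] + B[2][0] = 0 + 5 = 5) = 5 (attained at k = 2)
  C[2][1] = min over k of (A[2][0] + B[0][1] = 9 + 2 = 11, A[2][1] + B[1][1] = 9 + 2 = 11, A[2][2] + B[2][1] = 0 + 5 = 5) = 5 (attained at k = 2)
  C[2][2] = min over k of (A[2][0] + B[0][2] = 9 + 4 = 13, A[2][1] + B[1][2] = 9 + 10 = 19, A[2][2] + B[2][2] = 0 + -3 = -3) = -3 (attained at k = 2)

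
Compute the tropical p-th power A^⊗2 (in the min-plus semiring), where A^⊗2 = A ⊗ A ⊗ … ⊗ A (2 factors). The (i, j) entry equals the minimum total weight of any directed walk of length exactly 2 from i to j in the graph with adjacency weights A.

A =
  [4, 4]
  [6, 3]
A^⊗2 =
  [8, 7]
  [9, 6]

Each entry (A^⊗2)_ij equals the minimum over all length-2 walks i = v_0 → v_1 → … → v_2 = j of Σ_t A[v_t][v_{t+1}]. For example, for (i, j) = (0, 1) we minimise over 2 possible intermediate vertex sequences; the minimum is 7, attained along the walk 0 → 1 → 1.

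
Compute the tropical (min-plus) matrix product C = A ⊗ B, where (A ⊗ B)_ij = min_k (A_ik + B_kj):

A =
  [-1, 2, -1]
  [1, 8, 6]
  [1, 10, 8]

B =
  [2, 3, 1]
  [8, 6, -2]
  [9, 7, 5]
A ⊗ B =
  [1, 2, 0]
  [3, 4, 2]
  [3, 4, 2]

Apply the min-plus product entry-by-entry:
  C[0][0] = min over k of (A[0][0] + B[0][0] = -1 + 2 = 1, A[0][1] + B[1][0] = 2 + 8 = 10, A[0][2] + B[2][0] = -1 + 9 = 8) = 1 (attained at k = 0)
  C[0][1] = min over k of (A[0][0] + B[0][1] = -1 + 3 = 2, A[0][1] + B[1][1] = 2 + 6 = 8, A[0][2] + B[2][1] = -1 + 7 = 6) = 2 (attained at k = 0)
  C[0][2] = min over k of (A[0][0] + B[0][2] = -1 + 1 = 0, A[0][1] + B[1][2] = 2 + -2 = 0, A[0][2] + B[2][2] = -1 + 5 = 4) = 0 (attained at k = 0)
  C[1][0] = min over k of (A[1][0] + B[0][0] = 1 + 2 = 3, A[1][1] + B[1][0] = 8 + 8 = 16, A[1][2] + B[2][0] = 6 + 9 = 15) = 3 (attained at k = 0)
  C[1][1] = min over k of (A[1][0] + B[0][1] = 1 + 3 = 4, A[1][1] + B[1][1] = 8 + 6 = 14, A[1][2] + B[2][1] = 6 + 7 = 13) = 4 (attained at k = 0)
  C[1][2] = min over k of (A[1][0] + B[0][2] = 1 + 1 = 2, A[1][1] + B[1][2] = 8 + -2 = 6, A[1][2] + B[2][2] = 6 + 5 = 11) = 2 (attained at k = 0)
  C[2][0] = min over k of (A[2][0] + B[0][0] = 1 + 2 = 3, A[2][1] + B[1][0] = 10 + 8 = 18, A[2][2] + B[2][0] = 8 + 9 = 17) = 3 (attained at k = 0)
  C[2][1] = min over k of (A[2][0] + B[0][1] = 1 + 3 = 4, A[2][1] + B[1][1] = 10 + 6 = 16, A[2][2] + B[2][1] = 8 + 7 = 15) = 4 (attained at k = 0)
  C[2][2] = min over k of (A[2][0] + B[0][2] = 1 + 1 = 2, A[2][1] + B[1][2] = 10 + -2 = 8, A[2][2] + B[2][2] = 8 + 5 = 13) = 2 (attained at k = 0)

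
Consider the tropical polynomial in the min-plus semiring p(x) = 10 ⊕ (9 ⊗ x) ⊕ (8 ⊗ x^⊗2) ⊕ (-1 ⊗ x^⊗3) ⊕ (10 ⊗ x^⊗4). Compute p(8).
p(8) = 10

A tropical monomial a ⊗ x^⊗i evaluates to a + i · x. Evaluating each term at x = 8:
  Term 0 contributes 10 + 0 · 8 = 10
  Term 1 contributes 9 + 1 · 8 = 17
  Term 2 contributes 8 + 2 · 8 = 24
  Term 3 contributes -1 + 3 · 8 = 23
  Term 4 contributes 10 + 4 · 8 = 42
p(8) = ⊕ of these = min[10, 17, 24, 23, 42] = 10.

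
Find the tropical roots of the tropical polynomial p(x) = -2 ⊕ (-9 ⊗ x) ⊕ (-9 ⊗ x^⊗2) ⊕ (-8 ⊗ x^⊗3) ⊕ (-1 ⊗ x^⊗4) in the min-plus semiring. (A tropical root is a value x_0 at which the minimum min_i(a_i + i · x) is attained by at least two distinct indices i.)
Roots: {-7, -1, 0, 7}

Each tropical root is a break point of the lower envelope of the lines y = a_i + i · x (there are 5 lines, with slopes 0, 1, ..., 4). Only the lines that attain the minimum somewhere contribute to roots; other lines are dominated. Here the surviving (envelope) indices are i = 4, i = 3, i = 2, i = 1, i = 0.
Intersections between consecutive envelope lines give the roots: for adjacent envelope indices i < j the intersection is x = (a_i − a_j) / (j − i). Reading off the sorted break points: {-7, -1, 0, 7}.
Verification: at each break x_0, at least two indices attain the minimum of min_i(a_i + i · x_0).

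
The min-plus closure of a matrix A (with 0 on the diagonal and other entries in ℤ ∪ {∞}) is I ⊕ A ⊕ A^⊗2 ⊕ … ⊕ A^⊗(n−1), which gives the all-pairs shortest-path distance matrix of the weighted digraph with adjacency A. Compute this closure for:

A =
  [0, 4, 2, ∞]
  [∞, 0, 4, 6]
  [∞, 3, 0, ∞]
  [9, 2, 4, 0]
Closure =
  [0, 4, 2, 10]
  [15, 0, 4, 6]
  [18, 3, 0, 9]
  [9, 2, 4, 0]

This is the Floyd-Warshall all-pairs shortest-path computation. For each intermediate vertex k = 0, 1, …, 3, update dist[i][j] ← min(dist[i][j], dist[i][k] + dist[k][j]). The final matrix gives, for each (i, j), the minimum total weight of any directed path from i to j (possibly empty when i = j).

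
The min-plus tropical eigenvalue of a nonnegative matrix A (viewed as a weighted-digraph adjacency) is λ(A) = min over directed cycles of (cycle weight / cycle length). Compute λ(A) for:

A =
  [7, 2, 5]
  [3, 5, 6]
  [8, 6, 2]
λ(A) = 2

Enumerate directed cycles and compute their means (weight / length). Sample:
  cycle 0 → 0: weight = 7, length = 1, mean = 7/1 ≈ 7.000
  cycle 1 → 1: weight = 5, length = 1, mean = 5/1 ≈ 5.000
  cycle 2 → 2: weight = 2, length = 1, mean = 2/1 ≈ 2.000
  cycle 0 → 1 → 0: weight = 5, length = 2, mean = 5/2 ≈ 2.500
  cycle 0 → 2 → 0: weight = 13, length = 2, mean = 13/2 ≈ 6.500
  cycle 1 → 0 → 1: weight = 5, length = 2, mean = 5/2 ≈ 2.500
Minimum mean = 2.000, attained e.g. along the cycle 2 → 2 with weight 2 and length 1. So λ(A) = 2/1 = 2.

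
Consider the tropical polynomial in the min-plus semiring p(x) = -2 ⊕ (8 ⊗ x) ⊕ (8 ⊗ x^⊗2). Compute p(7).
p(7) = -2

A tropical monomial a ⊗ x^⊗i evaluates to a + i · x. Evaluating each term at x = 7:
  Term 0 contributes -2 + 0 · 7 = -2
  Term 1 contributes 8 + 1 · 7 = 15
  Term 2 contributes 8 + 2 · 7 = 22
p(7) = ⊕ of these = min[-2, 15, 22] = -2.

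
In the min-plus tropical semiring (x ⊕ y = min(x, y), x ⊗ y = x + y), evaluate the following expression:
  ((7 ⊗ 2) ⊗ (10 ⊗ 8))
((7 ⊗ 2) ⊗ (10 ⊗ 8)) = 27

Expand innermost to outermost. Recall ⊕ takes the minimum of its arguments and ⊗ takes their sum. Working out the expression ((7 ⊗ 2) ⊗ (10 ⊗ 8)) gives 27.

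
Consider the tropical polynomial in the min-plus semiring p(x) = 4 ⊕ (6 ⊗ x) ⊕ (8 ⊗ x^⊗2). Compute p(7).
p(7) = 4

A tropical monomial a ⊗ x^⊗i evaluates to a + i · x. Evaluating each term at x = 7:
  Term 0 contributes 4 + 0 · 7 = 4
  Term 1 contributes 6 + 1 · 7 = 13
  Term 2 contributes 8 + 2 · 7 = 22
p(7) = ⊕ of these = min[4, 13, 22] = 4.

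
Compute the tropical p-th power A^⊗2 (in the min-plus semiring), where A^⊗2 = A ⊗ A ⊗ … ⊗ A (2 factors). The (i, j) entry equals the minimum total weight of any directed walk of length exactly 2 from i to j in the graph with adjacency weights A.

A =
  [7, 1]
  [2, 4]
A^⊗2 =
  [3, 5]
  [6, 3]

Each entry (A^⊗2)_ij equals the minimum over all length-2 walks i = v_0 → v_1 → … → v_2 = j of Σ_t A[v_t][v_{t+1}]. For example, for (i, j) = (0, 1) we minimise over 2 possible intermediate vertex sequences; the minimum is 5, attained along the walk 0 → 1 → 1.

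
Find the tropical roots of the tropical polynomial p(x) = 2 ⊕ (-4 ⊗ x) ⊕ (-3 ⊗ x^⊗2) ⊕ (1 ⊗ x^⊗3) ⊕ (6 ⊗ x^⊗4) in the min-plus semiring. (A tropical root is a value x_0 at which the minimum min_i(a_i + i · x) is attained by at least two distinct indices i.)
Roots: {-5, -4, -1, 6}

Each tropical root is a break point of the lower envelope of the lines y = a_i + i · x (there are 5 lines, with slopes 0, 1, ..., 4). Only the lines that attain the minimum somewhere contribute to roots; other lines are dominated. Here the surviving (envelope) indices are i = 4, i = 3, i = 2, i = 1, i = 0.
Intersections between consecutive envelope lines give the roots: for adjacent envelope indices i < j the intersection is x = (a_i − a_j) / (j − i). Reading off the sorted break points: {-5, -4, -1, 6}.
Verification: at each break x_0, at least two indices attain the minimum of min_i(a_i + i · x_0).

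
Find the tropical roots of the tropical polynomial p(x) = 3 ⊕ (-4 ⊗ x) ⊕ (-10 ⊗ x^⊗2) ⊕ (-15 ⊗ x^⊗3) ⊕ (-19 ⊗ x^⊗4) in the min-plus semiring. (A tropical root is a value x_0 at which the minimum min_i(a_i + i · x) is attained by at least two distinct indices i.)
Roots: {4, 5, 6, 7}

Each tropical root is a break point of the lower envelope of the lines y = a_i + i · x (there are 5 lines, with slopes 0, 1, ..., 4). Only the lines that attain the minimum somewhere contribute to roots; other lines are dominated. Here the surviving (envelope) indices are i = 4, i = 3, i = 2, i = 1, i = 0.
Intersections between consecutive envelope lines give the roots: for adjacent envelope indices i < j the intersection is x = (a_i − a_j) / (j − i). Reading off the sorted break points: {4, 5, 6, 7}.
Verification: at each break x_0, at least two indices attain the minimum of min_i(a_i + i · x_0).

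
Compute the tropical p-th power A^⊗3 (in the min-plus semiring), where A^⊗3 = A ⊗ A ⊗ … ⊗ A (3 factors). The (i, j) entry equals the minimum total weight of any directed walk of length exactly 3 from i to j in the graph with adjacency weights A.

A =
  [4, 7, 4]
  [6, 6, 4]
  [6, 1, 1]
A^⊗3 =
  [11, 6, 6]
  [11, 6, 6]
  [8, 3, 3]

Each entry (A^⊗3)_ij equals the minimum over all length-3 walks i = v_0 → v_1 → … → v_3 = j of Σ_t A[v_t][v_{t+1}]. For example, for (i, j) = (0, 2) we minimise over 9 possible intermediate vertex sequences; the minimum is 6, attained along the walk 0 → 2 → 2 → 2.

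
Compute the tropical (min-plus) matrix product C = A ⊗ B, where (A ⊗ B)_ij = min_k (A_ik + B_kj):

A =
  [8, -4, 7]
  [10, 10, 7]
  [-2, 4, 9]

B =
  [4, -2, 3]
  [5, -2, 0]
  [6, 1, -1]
A ⊗ B =
  [1, -6, -4]
  [13, 8, 6]
  [2, -4, 1]

Apply the min-plus product entry-by-entry:
  C[0][0] = min over k of (A[0][0] + B[0][0] = 8 + 4 = 12, A[0][1] + B[1][0] = -4 + 5 = 1, A[0][2] + B[2][0] = 7 + 6 = 13) = 1 (attained at k = 1)
  C[0][1] = min over k of (A[0][0] + B[0][1] = 8 + -2 = 6, A[0][1] + B[1][1] = -4 + -2 = -6, A[0][2] + B[2][1] = 7 + 1 = 8) = -6 (attained at k = 1)
  C[0][2] = min over k of (A[0][0] + B[0][2] = 8 + 3 = 11, A[0][1] + B[1][2] = -4 + 0 = -4, A[0][2] + B[2][2] = 7 + -1 = 6) = -4 (attained at k = 1)
  C[1][0] = min over k of (A[1][0] + B[0][0] = 10 + 4 = 14, A[1][1] + B[1][0] = 10 + 5 = 15, A[1][2] + B[2][0] = 7 + 6 = 13) = 13 (attained at k = 2)
  C[1][1] = min over k of (A[1][0] + B[0][1] = 10 + -2 = 8, A[1][1] + B[1][1] = 10 + -2 = 8, A[1][2] + B[2][1] = 7 + 1 = 8) = 8 (attained at k = 0)
  C[1][2] = min over k of (A[1][0] + B[0][2] = 10 + 3 = 13, A[1][1] + B[1][2] = 10 + 0 = 10, A[1][2] + B[2][2] = 7 + -1 = 6) = 6 (attained at k = 2)
  C[2][0] = min over k of (A[2][0] + B[0][0] = -2 + 4 = 2, A[2][1] + B[1][0] = 4 + 5 = 9, A[2][2] + B[2][0] = 9 + 6 = 15) = 2 (attained at k = 0)
  C[2][1] = min over k of (A[2][0] + B[0][1] = -2 + -2 = -4, A[2][1] + B[1][1] = 4 + -2 = 2, A[2][2] + B[2][1] = 9 + 1 = 10) = -4 (attained at k = 0)
  C[2][2] = min over k of (A[2][0] + B[0][2] = -2 + 3 = 1, A[2][1] + B[1][2] = 4 + 0 = 4, A[2][2] + B[2][2] = 9 + -1 = 8) = 1 (attained at k = 0)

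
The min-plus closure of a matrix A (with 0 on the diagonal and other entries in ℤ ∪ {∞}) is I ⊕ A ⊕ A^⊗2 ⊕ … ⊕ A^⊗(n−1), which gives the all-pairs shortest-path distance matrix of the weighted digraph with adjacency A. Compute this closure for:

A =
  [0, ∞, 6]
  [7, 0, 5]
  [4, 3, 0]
Closure =
  [0, 9, 6]
  [7, 0, 5]
  [4, 3, 0]

This is the Floyd-Warshall all-pairs shortest-path computation. For each intermediate vertex k = 0, 1, …, 2, update dist[i][j] ← min(dist[i][j], dist[i][k] + dist[k][j]). The final matrix gives, for each (i, j), the minimum total weight of any directed path from i to j (possibly empty when i = j).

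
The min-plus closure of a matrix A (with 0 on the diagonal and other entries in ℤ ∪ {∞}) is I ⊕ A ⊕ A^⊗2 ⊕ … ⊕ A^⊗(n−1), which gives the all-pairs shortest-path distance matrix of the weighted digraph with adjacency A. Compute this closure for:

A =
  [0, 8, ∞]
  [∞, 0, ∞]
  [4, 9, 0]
Closure =
  [0, 8, ∞]
  [∞, 0, ∞]
  [4, 9, 0]

This is the Floyd-Warshall all-pairs shortest-path computation. For each intermediate vertex k = 0, 1, …, 2, update dist[i][j] ← min(dist[i][j], dist[i][k] + dist[k][j]). The final matrix gives, for each (i, j), the minimum total weight of any directed path from i to j (possibly empty when i = j).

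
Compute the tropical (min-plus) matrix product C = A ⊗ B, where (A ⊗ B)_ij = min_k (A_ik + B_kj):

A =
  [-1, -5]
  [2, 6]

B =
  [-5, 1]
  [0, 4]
A ⊗ B =
  [-6, -1]
  [-3, 3]

Apply the min-plus product entry-by-entry:
  C[0][0] = min over k of (A[0][0] + B[0][0] = -1 + -5 = -6, A[0][1] + B[1][0] = -5 + 0 = -5) = -6 (attained at k = 0)
  C[0][1] = min over k of (A[0][0] + B[0][1] = -1 + 1 = 0, A[0][1] + B[1][1] = -5 + 4 = -1) = -1 (attained at k = 1)
  C[1][0] = min over k of (A[1][0] + B[0][0] = 2 + -5 = -3, A[1][1] + B[1][0] = 6 + 0 = 6) = -3 (attained at k = 0)
  C[1][1] = min over k of (A[1][0] + B[0][1] = 2 + 1 = 3, A[1][1] + B[1][1] = 6 + 4 = 10) = 3 (attained at k = 0)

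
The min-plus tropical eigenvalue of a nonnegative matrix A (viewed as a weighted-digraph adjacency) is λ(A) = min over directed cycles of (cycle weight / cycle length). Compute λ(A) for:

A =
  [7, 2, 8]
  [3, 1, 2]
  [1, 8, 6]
λ(A) = 1

Enumerate directed cycles and compute their means (weight / length). Sample:
  cycle 0 → 0: weight = 7, length = 1, mean = 7/1 ≈ 7.000
  cycle 1 → 1: weight = 1, length = 1, mean = 1/1 ≈ 1.000
  cycle 2 → 2: weight = 6, length = 1, mean = 6/1 ≈ 6.000
  cycle 0 → 1 → 0: weight = 5, length = 2, mean = 5/2 ≈ 2.500
  cycle 0 → 2 → 0: weight = 9, length = 2, mean = 9/2 ≈ 4.500
  cycle 1 → 0 → 1: weight = 5, length = 2, mean = 5/2 ≈ 2.500
Minimum mean = 1.000, attained e.g. along the cycle 1 → 1 with weight 1 and length 1. So λ(A) = 1/1 = 1.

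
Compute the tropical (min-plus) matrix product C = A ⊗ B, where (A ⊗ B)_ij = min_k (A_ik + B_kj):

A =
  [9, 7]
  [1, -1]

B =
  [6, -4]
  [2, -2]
A ⊗ B =
  [9, 5]
  [1, -3]

Apply the min-plus product entry-by-entry:
  C[0][0] = min over k of (A[0][0] + B[0][0] = 9 + 6 = 15, A[0][1] + B[1][0] = 7 + 2 = 9) = 9 (attained at k = 1)
  C[0][1] = min over k of (A[0][0] + B[0][1] = 9 + -4 = 5, A[0][1] + B[1][1] = 7 + -2 = 5) = 5 (attained at k = 0)
  C[1][0] = min over k of (A[1][0] + B[0][0] = 1 + 6 = 7, A[1][1] + B[1][0] = -1 + 2 = 1) = 1 (attained at k = 1)
  C[1][1] = min over k of (A[1][0] + B[0][1] = 1 + -4 = -3, A[1][1] + B[1][1] = -1 + -2 = -3) = -3 (attained at k = 0)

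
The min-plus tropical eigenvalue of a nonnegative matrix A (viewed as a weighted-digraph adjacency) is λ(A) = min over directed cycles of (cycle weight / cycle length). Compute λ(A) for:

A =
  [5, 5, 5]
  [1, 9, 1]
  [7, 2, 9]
λ(A) = 3/2

Enumerate directed cycles and compute their means (weight / length). Sample:
  cycle 0 → 0: weight = 5, length = 1, mean = 5/1 ≈ 5.000
  cycle 1 → 1: weight = 9, length = 1, mean = 9/1 ≈ 9.000
  cycle 2 → 2: weight = 9, length = 1, mean = 9/1 ≈ 9.000
  cycle 0 → 1 → 0: weight = 6, length = 2, mean = 6/2 ≈ 3.000
  cycle 0 → 2 → 0: weight = 12, length = 2, mean = 12/2 ≈ 6.000
  cycle 1 → 0 → 1: weight = 6, length = 2, mean = 6/2 ≈ 3.000
Minimum mean = 1.500, attained e.g. along the cycle 1 → 2 → 1 with weight 3 and length 2. So λ(A) = 3/2 = 3/2.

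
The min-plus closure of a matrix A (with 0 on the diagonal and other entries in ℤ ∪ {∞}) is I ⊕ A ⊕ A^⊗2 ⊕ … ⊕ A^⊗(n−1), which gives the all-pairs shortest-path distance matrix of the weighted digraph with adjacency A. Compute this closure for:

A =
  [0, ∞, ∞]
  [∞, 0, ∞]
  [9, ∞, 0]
Closure =
  [0, ∞, ∞]
  [∞, 0, ∞]
  [9, ∞, 0]

This is the Floyd-Warshall all-pairs shortest-path computation. For each intermediate vertex k = 0, 1, …, 2, update dist[i][j] ← min(dist[i][j], dist[i][k] + dist[k][j]). The final matrix gives, for each (i, j), the minimum total weight of any directed path from i to j (possibly empty when i = j).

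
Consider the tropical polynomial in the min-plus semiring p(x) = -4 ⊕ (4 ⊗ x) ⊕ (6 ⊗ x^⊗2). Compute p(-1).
p(-1) = -4

A tropical monomial a ⊗ x^⊗i evaluates to a + i · x. Evaluating each term at x = -1:
  Term 0 contributes -4 + 0 · -1 = -4
  Term 1 contributes 4 + 1 · -1 = 3
  Term 2 contributes 6 + 2 · -1 = 4
p(-1) = ⊕ of these = min[-4, 3, 4] = -4.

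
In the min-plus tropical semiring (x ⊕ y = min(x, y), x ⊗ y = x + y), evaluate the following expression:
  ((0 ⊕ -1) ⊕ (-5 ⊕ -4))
((0 ⊕ -1) ⊕ (-5 ⊕ -4)) = -5

Expand innermost to outermost. Recall ⊕ takes the minimum of its arguments and ⊗ takes their sum. Working out the expression ((0 ⊕ -1) ⊕ (-5 ⊕ -4)) gives -5.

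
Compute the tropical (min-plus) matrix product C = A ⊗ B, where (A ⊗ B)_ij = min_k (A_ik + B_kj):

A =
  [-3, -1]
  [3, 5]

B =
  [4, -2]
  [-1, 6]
A ⊗ B =
  [-2, -5]
  [4, 1]

Apply the min-plus product entry-by-entry:
  C[0][0] = min over k of (A[0][0] + B[0][0] = -3 + 4 = 1, A[0][1] + B[1][0] = -1 + -1 = -2) = -2 (attained at k = 1)
  C[0][1] = min over k of (A[0][0] + B[0][1] = -3 + -2 = -5, A[0][1] + B[1][1] = -1 + 6 = 5) = -5 (attained at k = 0)
  C[1][0] = min over k of (A[1][0] + B[0][0] = 3 + 4 = 7, A[1][1] + B[1][0] = 5 + -1 = 4) = 4 (attained at k = 1)
  C[1][1] = min over k of (A[1][0] + B[0][1] = 3 + -2 = 1, A[1][1] + B[1][1] = 5 + 6 = 11) = 1 (attained at k = 0)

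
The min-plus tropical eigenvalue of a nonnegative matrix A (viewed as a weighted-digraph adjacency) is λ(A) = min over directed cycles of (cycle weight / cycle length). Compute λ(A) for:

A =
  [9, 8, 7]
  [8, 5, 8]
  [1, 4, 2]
λ(A) = 2

Enumerate directed cycles and compute their means (weight / length). Sample:
  cycle 0 → 0: weight = 9, length = 1, mean = 9/1 ≈ 9.000
  cycle 1 → 1: weight = 5, length = 1, mean = 5/1 ≈ 5.000
  cycle 2 → 2: weight = 2, length = 1, mean = 2/1 ≈ 2.000
  cycle 0 → 1 → 0: weight = 16, length = 2, mean = 16/2 ≈ 8.000
  cycle 0 → 2 → 0: weight = 8, length = 2, mean = 8/2 ≈ 4.000
  cycle 1 → 0 → 1: weight = 16, length = 2, mean = 16/2 ≈ 8.000
Minimum mean = 2.000, attained e.g. along the cycle 2 → 2 with weight 2 and length 1. So λ(A) = 2/1 = 2.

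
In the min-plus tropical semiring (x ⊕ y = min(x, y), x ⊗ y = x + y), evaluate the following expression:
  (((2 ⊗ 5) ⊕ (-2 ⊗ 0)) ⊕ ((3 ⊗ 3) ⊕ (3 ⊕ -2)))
(((2 ⊗ 5) ⊕ (-2 ⊗ 0)) ⊕ ((3 ⊗ 3) ⊕ (3 ⊕ -2))) = -2

Expand innermost to outermost. Recall ⊕ takes the minimum of its arguments and ⊗ takes their sum. Working out the expression (((2 ⊗ 5) ⊕ (-2 ⊗ 0)) ⊕ ((3 ⊗ 3) ⊕ (3 ⊕ -2))) gives -2.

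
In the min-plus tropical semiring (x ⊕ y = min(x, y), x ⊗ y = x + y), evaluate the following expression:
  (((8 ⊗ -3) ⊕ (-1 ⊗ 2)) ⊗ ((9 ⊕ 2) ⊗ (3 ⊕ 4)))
(((8 ⊗ -3) ⊕ (-1 ⊗ 2)) ⊗ ((9 ⊕ 2) ⊗ (3 ⊕ 4))) = 6

Expand innermost to outermost. Recall ⊕ takes the minimum of its arguments and ⊗ takes their sum. Working out the expression (((8 ⊗ -3) ⊕ (-1 ⊗ 2)) ⊗ ((9 ⊕ 2) ⊗ (3 ⊕ 4))) gives 6.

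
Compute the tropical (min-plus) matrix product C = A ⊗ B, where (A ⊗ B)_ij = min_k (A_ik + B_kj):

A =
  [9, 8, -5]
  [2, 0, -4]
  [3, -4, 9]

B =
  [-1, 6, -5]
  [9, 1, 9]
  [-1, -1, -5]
A ⊗ B =
  [-6, -6, -10]
  [-5, -5, -9]
  [2, -3, -2]

Apply the min-plus product entry-by-entry:
  C[0][0] = min over k of (A[0][0] + B[0][0] = 9 + -1 = 8, A[0][1] + B[1][0] = 8 + 9 = 17, A[0][2] + B[2][0] = -5 + -1 = -6) = -6 (attained at k = 2)
  C[0][1] = min over k of (A[0][0] + B[0][1] = 9 + 6 = 15, A[0][1] + B[1][1] = 8 + 1 = 9, A[0][2] + B[2][1] = -5 + -1 = -6) = -6 (attained at k = 2)
  C[0][2] = min over k of (A[0][0] + B[0][2] = 9 + -5 = 4, A[0][1] + B[1][2] = 8 + 9 = 17, A[0][2] + B[2][2] = -5 + -5 = -10) = -10 (attained at k = 2)
  C[1][0] = min over k of (A[1][0] + B[0][0] = 2 + -1 = 1, A[1][1] + B[1][0] = 0 + 9 = 9, A[1][2] + B[2][0] = -4 + -1 = -5) = -5 (attained at k = 2)
  C[1][1] = min over k of (A[1][0] + B[0][1] = 2 + 6 = 8, A[1][1] + B[1][1] = 0 + 1 = 1, A[1][2] + B[2][1] = -4 + -1 = -5) = -5 (attained at k = 2)
  C[1][2] = min over k of (A[1][0] + B[0][2] = 2 + -5 = -3, A[1][1] + B[1][2] = 0 + 9 = 9, A[1][2] + B[2][2] = -4 + -5 = -9) = -9 (attained at k = 2)
  C[2][0] = min over k of (A[2][0] + B[0][0] = 3 + -1 = 2, A[2][1] + B[1][0] = -4 + 9 = 5, A[2][2] + B[2][0] = 9 + -1 = 8) = 2 (attained at k = 0)
  C[2][1] = min over k of (A[2][0] + B[0][1] = 3 + 6 = 9, A[2][1] + B[1][1] = -4 + 1 = -3, A[2][2] + B[2][1] = 9 + -1 = 8) = -3 (attained at k = 1)
  C[2][2] = min over k of (A[2][0] + B[0][2] = 3 + -5 = -2, A[2][1] + B[1][2] = -4 + 9 = 5, A[2][2] + B[2][2] = 9 + -5 = 4) = -2 (attained at k = 0)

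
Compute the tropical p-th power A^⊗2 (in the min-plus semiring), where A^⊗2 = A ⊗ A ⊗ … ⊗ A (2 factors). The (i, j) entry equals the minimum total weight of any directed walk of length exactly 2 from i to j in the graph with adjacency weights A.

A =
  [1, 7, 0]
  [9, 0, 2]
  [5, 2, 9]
A^⊗2 =
  [2, 2, 1]
  [7, 0, 2]
  [6, 2, 4]

Each entry (A^⊗2)_ij equals the minimum over all length-2 walks i = v_0 → v_1 → … → v_2 = j of Σ_t A[v_t][v_{t+1}]. For example, for (i, j) = (0, 2) we minimise over 3 possible intermediate vertex sequences; the minimum is 1, attained along the walk 0 → 0 → 2.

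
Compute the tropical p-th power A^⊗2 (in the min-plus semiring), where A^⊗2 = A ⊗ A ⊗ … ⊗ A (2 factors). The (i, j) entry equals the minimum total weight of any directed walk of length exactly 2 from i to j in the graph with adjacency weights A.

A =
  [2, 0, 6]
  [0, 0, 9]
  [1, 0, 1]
A^⊗2 =
  [0, 0, 7]
  [0, 0, 6]
  [0, 0, 2]

Each entry (A^⊗2)_ij equals the minimum over all length-2 walks i = v_0 → v_1 → … → v_2 = j of Σ_t A[v_t][v_{t+1}]. For example, for (i, j) = (0, 2) we minimise over 3 possible intermediate vertex sequences; the minimum is 7, attained along the walk 0 → 2 → 2.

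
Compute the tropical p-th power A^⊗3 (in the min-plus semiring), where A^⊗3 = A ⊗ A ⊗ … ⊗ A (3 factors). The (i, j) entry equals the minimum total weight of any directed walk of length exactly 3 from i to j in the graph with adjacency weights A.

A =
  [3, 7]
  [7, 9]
A^⊗3 =
  [9, 13]
  [13, 17]

Each entry (A^⊗3)_ij equals the minimum over all length-3 walks i = v_0 → v_1 → … → v_3 = j of Σ_t A[v_t][v_{t+1}]. For example, for (i, j) = (0, 1) we minimise over 4 possible intermediate vertex sequences; the minimum is 13, attained along the walk 0 → 0 → 0 → 1.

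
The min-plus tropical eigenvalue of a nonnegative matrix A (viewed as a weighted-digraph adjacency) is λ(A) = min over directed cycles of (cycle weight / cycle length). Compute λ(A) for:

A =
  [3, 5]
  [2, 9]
λ(A) = 3

Enumerate directed cycles and compute their means (weight / length). Sample:
  cycle 0 → 0: weight = 3, length = 1, mean = 3/1 ≈ 3.000
  cycle 1 → 1: weight = 9, length = 1, mean = 9/1 ≈ 9.000
  cycle 0 → 1 → 0: weight = 7, length = 2, mean = 7/2 ≈ 3.500
  cycle 1 → 0 → 1: weight = 7, length = 2, mean = 7/2 ≈ 3.500
Minimum mean = 3.000, attained e.g. along the cycle 0 → 0 with weight 3 and length 1. So λ(A) = 3/1 = 3.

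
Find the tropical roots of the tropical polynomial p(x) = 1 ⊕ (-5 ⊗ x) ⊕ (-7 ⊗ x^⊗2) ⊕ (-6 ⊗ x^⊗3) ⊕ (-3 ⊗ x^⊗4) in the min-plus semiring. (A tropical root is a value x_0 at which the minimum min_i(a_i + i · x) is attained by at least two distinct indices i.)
Roots: {-3, -1, 2, 6}

Each tropical root is a break point of the lower envelope of the lines y = a_i + i · x (there are 5 lines, with slopes 0, 1, ..., 4). Only the lines that attain the minimum somewhere contribute to roots; other lines are dominated. Here the surviving (envelope) indices are i = 4, i = 3, i = 2, i = 1, i = 0.
Intersections between consecutive envelope lines give the roots: for adjacent envelope indices i < j the intersection is x = (a_i − a_j) / (j − i). Reading off the sorted break points: {-3, -1, 2, 6}.
Verification: at each break x_0, at least two indices attain the minimum of min_i(a_i + i · x_0).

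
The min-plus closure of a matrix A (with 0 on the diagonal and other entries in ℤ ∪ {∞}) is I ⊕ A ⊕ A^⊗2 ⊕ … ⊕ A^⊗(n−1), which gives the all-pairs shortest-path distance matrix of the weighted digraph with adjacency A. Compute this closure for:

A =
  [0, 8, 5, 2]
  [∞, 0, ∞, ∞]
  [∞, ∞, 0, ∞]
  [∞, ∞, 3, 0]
Closure =
  [0, 8, 5, 2]
  [∞, 0, ∞, ∞]
  [∞, ∞, 0, ∞]
  [∞, ∞, 3, 0]

This is the Floyd-Warshall all-pairs shortest-path computation. For each intermediate vertex k = 0, 1, …, 3, update dist[i][j] ← min(dist[i][j], dist[i][k] + dist[k][j]). The final matrix gives, for each (i, j), the minimum total weight of any directed path from i to j (possibly empty when i = j).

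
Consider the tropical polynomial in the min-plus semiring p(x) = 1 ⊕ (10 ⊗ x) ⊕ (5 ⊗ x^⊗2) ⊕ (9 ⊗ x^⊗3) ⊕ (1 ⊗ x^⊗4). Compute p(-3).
p(-3) = -11

A tropical monomial a ⊗ x^⊗i evaluates to a + i · x. Evaluating each term at x = -3:
  Term 0 contributes 1 + 0 · -3 = 1
  Term 1 contributes 10 + 1 · -3 = 7
  Term 2 contributes 5 + 2 · -3 = -1
  Term 3 contributes 9 + 3 · -3 = 0
  Term 4 contributes 1 + 4 · -3 = -11
p(-3) = ⊕ of these = min[1, 7, -1, 0, -11] = -11.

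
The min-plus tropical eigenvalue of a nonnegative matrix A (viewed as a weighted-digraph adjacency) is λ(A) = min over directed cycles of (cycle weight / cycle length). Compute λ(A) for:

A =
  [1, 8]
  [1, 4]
λ(A) = 1

Enumerate directed cycles and compute their means (weight / length). Sample:
  cycle 0 → 0: weight = 1, length = 1, mean = 1/1 ≈ 1.000
  cycle 1 → 1: weight = 4, length = 1, mean = 4/1 ≈ 4.000
  cycle 0 → 1 → 0: weight = 9, length = 2, mean = 9/2 ≈ 4.500
  cycle 1 → 0 → 1: weight = 9, length = 2, mean = 9/2 ≈ 4.500
Minimum mean = 1.000, attained e.g. along the cycle 0 → 0 with weight 1 and length 1. So λ(A) = 1/1 = 1.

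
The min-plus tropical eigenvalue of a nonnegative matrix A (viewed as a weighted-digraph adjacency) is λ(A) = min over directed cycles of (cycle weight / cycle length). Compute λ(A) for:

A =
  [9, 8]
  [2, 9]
λ(A) = 5

Enumerate directed cycles and compute their means (weight / length). Sample:
  cycle 0 → 0: weight = 9, length = 1, mean = 9/1 ≈ 9.000
  cycle 1 → 1: weight = 9, length = 1, mean = 9/1 ≈ 9.000
  cycle 0 → 1 → 0: weight = 10, length = 2, mean = 10/2 ≈ 5.000
  cycle 1 → 0 → 1: weight = 10, length = 2, mean = 10/2 ≈ 5.000
Minimum mean = 5.000, attained e.g. along the cycle 0 → 1 → 0 with weight 10 and length 2. So λ(A) = 10/2 = 5.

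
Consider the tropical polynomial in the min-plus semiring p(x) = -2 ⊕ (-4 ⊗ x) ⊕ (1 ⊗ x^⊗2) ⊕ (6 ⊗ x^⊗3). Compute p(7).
p(7) = -2

A tropical monomial a ⊗ x^⊗i evaluates to a + i · x. Evaluating each term at x = 7:
  Term 0 contributes -2 + 0 · 7 = -2
  Term 1 contributes -4 + 1 · 7 = 3
  Term 2 contributes 1 + 2 · 7 = 15
  Term 3 contributes 6 + 3 · 7 = 27
p(7) = ⊕ of these = min[-2, 3, 15, 27] = -2.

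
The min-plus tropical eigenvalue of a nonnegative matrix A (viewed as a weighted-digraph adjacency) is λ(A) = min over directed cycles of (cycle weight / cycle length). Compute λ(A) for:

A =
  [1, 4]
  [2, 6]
λ(A) = 1

Enumerate directed cycles and compute their means (weight / length). Sample:
  cycle 0 → 0: weight = 1, length = 1, mean = 1/1 ≈ 1.000
  cycle 1 → 1: weight = 6, length = 1, mean = 6/1 ≈ 6.000
  cycle 0 → 1 → 0: weight = 6, length = 2, mean = 6/2 ≈ 3.000
  cycle 1 → 0 → 1: weight = 6, length = 2, mean = 6/2 ≈ 3.000
Minimum mean = 1.000, attained e.g. along the cycle 0 → 0 with weight 1 and length 1. So λ(A) = 1/1 = 1.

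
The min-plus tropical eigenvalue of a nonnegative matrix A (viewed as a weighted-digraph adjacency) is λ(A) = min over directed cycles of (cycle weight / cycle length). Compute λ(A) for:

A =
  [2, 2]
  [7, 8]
λ(A) = 2

Enumerate directed cycles and compute their means (weight / length). Sample:
  cycle 0 → 0: weight = 2, length = 1, mean = 2/1 ≈ 2.000
  cycle 1 → 1: weight = 8, length = 1, mean = 8/1 ≈ 8.000
  cycle 0 → 1 → 0: weight = 9, length = 2, mean = 9/2 ≈ 4.500
  cycle 1 → 0 → 1: weight = 9, length = 2, mean = 9/2 ≈ 4.500
Minimum mean = 2.000, attained e.g. along the cycle 0 → 0 with weight 2 and length 1. So λ(A) = 2/1 = 2.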